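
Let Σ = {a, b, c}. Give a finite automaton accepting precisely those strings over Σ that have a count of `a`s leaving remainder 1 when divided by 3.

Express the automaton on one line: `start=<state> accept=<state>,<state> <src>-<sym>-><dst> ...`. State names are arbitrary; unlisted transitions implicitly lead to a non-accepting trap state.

The only thing that matters is how many `a`s have appeared, reduced mod 3. Use one state per residue: q0 for 0, …, q2 for 2. Reading `a` moves to the next residue; anything else stays put. q1 is accepting.
A 3-state machine:
        a   b   c  
>  q0   q1  q0  q0 
 * q1   q2  q1  q1 
   q2   q0  q2  q2 
(> = start, * = accepting)

start=q0 accept=q1 q0-a->q1 q0-b->q0 q0-c->q0 q1-a->q2 q1-b->q1 q1-c->q1 q2-a->q0 q2-b->q2 q2-c->q2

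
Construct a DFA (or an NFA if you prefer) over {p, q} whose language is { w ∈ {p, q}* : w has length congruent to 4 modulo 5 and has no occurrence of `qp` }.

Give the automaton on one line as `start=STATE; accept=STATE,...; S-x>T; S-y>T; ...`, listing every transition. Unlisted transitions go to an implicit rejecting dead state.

Run two small machines in parallel and take their product. The first has 5 states tracking the input length modulo 5; the second has 3 states tracking partial matches of the forbidden pattern `qp`. A product state is a pair (one from each), accepting exactly when both do.
15 states suffice.
          p    q  
>  S0     S1   S2 
   S1     S3   S4 
   S2     S5   S4 
   S3     S6   S7 
   S4     S8   S7 
   S5     S8   S8 
   S6     S9  S10 
   S7    S11  S10 
   S8    S11  S11 
 * S9     S0  S12 
 * S10   S13  S12 
   S11   S13  S13 
   S12   S14   S2 
   S13   S14  S14 
   S14    S5   S5 
(> = start, * = accepting)

start=S0; accept=S9,S10; S0-p>S1; S0-q>S2; S1-p>S3; S1-q>S4; S2-p>S5; S2-q>S4; S3-p>S6; S3-q>S7; S4-p>S8; S4-q>S7; S5-p>S8; S5-q>S8; S6-p>S9; S6-q>S10; S7-p>S11; S7-q>S10; S8-p>S11; S8-q>S11; S9-p>S0; S9-q>S12; S10-p>S13; S10-q>S12; S11-p>S13; S11-q>S13; S12-p>S14; S12-q>S2; S13-p>S14; S13-q>S14; S14-p>S5; S14-q>S5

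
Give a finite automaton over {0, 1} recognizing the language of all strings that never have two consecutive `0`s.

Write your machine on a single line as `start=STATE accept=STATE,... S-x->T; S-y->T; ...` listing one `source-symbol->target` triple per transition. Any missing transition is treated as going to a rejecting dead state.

Track partial matches of the forbidden pattern `00`. State C is a dead state reached once `00` has occurred; every other state accepts. A means no part of `00` is currently matched.
A 3-state machine:
       0  1 
>* A   B  A 
 * B   C  A 
   C   C  C 
(> = start, * = accepting)

start=A; accept=A,B; A-0->B; A-1->A; B-0->C; B-1->A; C-0->C; C-1->C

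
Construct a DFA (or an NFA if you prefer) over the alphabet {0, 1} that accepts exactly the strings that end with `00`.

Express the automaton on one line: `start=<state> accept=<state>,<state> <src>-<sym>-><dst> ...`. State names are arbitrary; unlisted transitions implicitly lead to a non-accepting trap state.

Let each state record the length of the longest suffix of the input read so far that is also a prefix of `00`. q1 means the last symbol is `0`; q2 means the last 2 symbols are `00`. Accept only at q2, where the string currently ends in `00`.
A 3-state machine:
        0   1  
>  q0   q1  q0 
   q1   q2  q0 
 * q2   q2  q0 
(> = start, * = accepting)

start=q0 accept=q2 q0-0->q1 q0-1->q0 q1-0->q2 q1-1->q0 q2-0->q2 q2-1->q0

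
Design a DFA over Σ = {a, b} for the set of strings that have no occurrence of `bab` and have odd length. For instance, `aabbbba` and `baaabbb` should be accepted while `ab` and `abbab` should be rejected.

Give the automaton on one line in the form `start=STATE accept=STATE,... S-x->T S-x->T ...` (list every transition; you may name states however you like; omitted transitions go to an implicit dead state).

start=q0 accept=q1,q2,q5 q0-a->q1 q0-b->q2 q1-a->q0 q1-b->q3 q2-a->q4 q2-b->q3 q3-a->q5 q3-b->q2 q4-a->q1 q4-b->q6 q5-a->q0 q5-b->q6 q6-a->q6 q6-b->q6

Build one automaton per condition and run them in lockstep. The first has 4 states tracking partial matches of the forbidden pattern `bab`; the second has 2 states tracking the input length modulo 2. A product state is a pair (one from each), accepting exactly when both do. Minimizing collapses redundant product states.
7 states suffice.
        a   b  
>  q0   q1  q2 
 * q1   q0  q3 
 * q2   q4  q3 
   q3   q5  q2 
   q4   q1  q6 
 * q5   q0  q6 
   q6   q6  q6 
(> = start, * = accepting)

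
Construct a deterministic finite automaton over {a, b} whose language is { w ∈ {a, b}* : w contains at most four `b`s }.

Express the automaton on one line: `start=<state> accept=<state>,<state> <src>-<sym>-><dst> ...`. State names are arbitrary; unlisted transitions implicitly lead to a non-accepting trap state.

start=q0 accept=q0,q1,q2,q3,q4 q0-a->q0 q0-b->q1 q1-a->q1 q1-b->q2 q2-a->q2 q2-b->q3 q3-a->q3 q3-b->q4 q4-a->q4 q4-b->q5 q5-a->q5 q5-b->q5

Only the number of `b`s matters, and only up to 5. Make a chain q0 → q1 → q2 → q3 → q4 → q5 advanced by each `b` (with q5 absorbing); every other symbol self-loops. The accepting set is {q0, q1, q2, q3, q4}.
6 states suffice.
        a   b  
>* q0   q0  q1 
 * q1   q1  q2 
 * q2   q2  q3 
 * q3   q3  q4 
 * q4   q4  q5 
   q5   q5  q5 
(> = start, * = accepting)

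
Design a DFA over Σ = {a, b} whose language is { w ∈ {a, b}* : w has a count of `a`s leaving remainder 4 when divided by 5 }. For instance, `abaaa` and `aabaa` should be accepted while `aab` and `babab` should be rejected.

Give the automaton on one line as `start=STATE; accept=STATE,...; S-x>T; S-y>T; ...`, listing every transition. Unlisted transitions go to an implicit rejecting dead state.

The only thing that matters is how many `a`s have appeared, reduced mod 5. Use one state per residue: S0 for 0, …, S4 for 4. Reading `a` moves to the next residue; anything else stays put. S4 is accepting.
5 states suffice.
        a   b  
>  S0   S1  S0 
   S1   S2  S1 
   S2   S3  S2 
   S3   S4  S3 
 * S4   S0  S4 
(> = start, * = accepting)

start=S0; accept=S4; S0-a>S1; S0-b>S0; S1-a>S2; S1-b>S1; S2-a>S3; S2-b>S2; S3-a>S4; S3-b>S3; S4-a>S0; S4-b>S4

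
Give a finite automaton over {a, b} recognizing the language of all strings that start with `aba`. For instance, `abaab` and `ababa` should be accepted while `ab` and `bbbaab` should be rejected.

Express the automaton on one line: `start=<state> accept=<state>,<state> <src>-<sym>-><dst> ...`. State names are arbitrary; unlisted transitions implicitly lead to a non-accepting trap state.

start=q0 accept=q3 q0-a->q1 q0-b->q4 q1-a->q4 q1-b->q2 q2-a->q3 q2-b->q4 q3-a->q3 q3-b->q3 q4-a->q4 q4-b->q4

Walk along `aba` while the input agrees: from q0 take `a` to q1, and so on. Any deviation drops to the rejecting sink q4. Once q3 is reached the prefix is confirmed and every continuation is accepted.
With 5 states:
        a   b  
>  q0   q1  q4 
   q1   q4  q2 
   q2   q3  q4 
 * q3   q3  q3 
   q4   q4  q4 
(> = start, * = accepting)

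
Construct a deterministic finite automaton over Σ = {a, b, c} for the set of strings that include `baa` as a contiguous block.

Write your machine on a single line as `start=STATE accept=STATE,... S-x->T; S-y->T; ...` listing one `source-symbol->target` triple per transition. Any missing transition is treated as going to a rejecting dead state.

start=s0; accept=s3; s0-a->s0; s0-b->s1; s0-c->s0; s1-a->s2; s1-b->s1; s1-c->s0; s2-a->s3; s2-b->s1; s2-c->s0; s3-a->s3; s3-b->s3; s3-c->s3

States s0..s2 record the length of the longest prefix of `baa` that matches the current input suffix. Reaching s3 means `baa` has been seen, and we stay there forever. Accept from s3.
        a   b   c  
>  s0   s0  s1  s0 
   s1   s2  s1  s0 
   s2   s3  s1  s0 
 * s3   s3  s3  s3 
(> = start, * = accepting)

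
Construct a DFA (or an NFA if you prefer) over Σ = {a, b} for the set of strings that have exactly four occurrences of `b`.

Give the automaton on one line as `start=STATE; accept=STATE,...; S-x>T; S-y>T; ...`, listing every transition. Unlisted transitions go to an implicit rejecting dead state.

start=q0; accept=q4; q0-a>q0; q0-b>q1; q1-a>q1; q1-b>q2; q2-a>q2; q2-b>q3; q3-a>q3; q3-b>q4; q4-a>q4; q4-b>q5; q5-a>q5; q5-b>q5

Only the number of `b`s matters, and only up to 5. Make a chain q0 → q1 → q2 → q3 → q4 → q5 advanced by each `b` (with q5 absorbing); every other symbol self-loops. The accepting set is {q4}.
A 6-state machine:
        a   b  
>  q0   q0  q1 
   q1   q1  q2 
   q2   q2  q3 
   q3   q3  q4 
 * q4   q4  q5 
   q5   q5  q5 
(> = start, * = accepting)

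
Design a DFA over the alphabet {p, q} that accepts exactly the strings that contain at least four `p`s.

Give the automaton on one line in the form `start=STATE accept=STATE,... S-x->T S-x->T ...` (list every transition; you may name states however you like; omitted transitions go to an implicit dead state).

start=s0 accept=s4,s5 s0-p->s1 s0-q->s0 s1-p->s2 s1-q->s1 s2-p->s3 s2-q->s2 s3-p->s4 s3-q->s3 s4-p->s5 s4-q->s4 s5-p->s5 s5-q->s5

Only the number of `p`s matters, and only up to 5. Make a chain s0 → s1 → s2 → s3 → s4 → s5 advanced by each `p` (with s5 absorbing); every other symbol self-loops. The accepting set is {s4, s5}.
A 6-state machine:
        p   q  
>  s0   s1  s0 
   s1   s2  s1 
   s2   s3  s2 
   s3   s4  s3 
 * s4   s5  s4 
 * s5   s5  s5 
(> = start, * = accepting)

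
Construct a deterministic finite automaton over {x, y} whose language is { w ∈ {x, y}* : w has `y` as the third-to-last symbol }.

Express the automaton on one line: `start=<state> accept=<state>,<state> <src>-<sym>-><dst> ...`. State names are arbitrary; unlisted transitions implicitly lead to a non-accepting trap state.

Because acceptance depends on a position counted from the end, the machine has to buffer the most recent 3 symbols. Make each state the string of the last up-to-3 symbols read; on input `x` shift the window left and append `x`. Accept when the buffered window has length 3 and begins with `y`.
A 15-state machine:
          x    y  
>  q0     q1   q2 
   q1     q3   q4 
   q2     q5   q6 
   q3     q7   q8 
   q4     q9  q10 
   q5    q11  q12 
   q6    q13  q14 
   q7     q7   q8 
   q8     q9  q10 
   q9    q11  q12 
   q10   q13  q14 
 * q11    q7   q8 
 * q12    q9  q10 
 * q13   q11  q12 
 * q14   q13  q14 
(> = start, * = accepting)

start=q0 accept=q11,q12,q13,q14 q0-x->q1 q0-y->q2 q1-x->q3 q1-y->q4 q2-x->q5 q2-y->q6 q3-x->q7 q3-y->q8 q4-x->q9 q4-y->q10 q5-x->q11 q5-y->q12 q6-x->q13 q6-y->q14 q7-x->q7 q7-y->q8 q8-x->q9 q8-y->q10 q9-x->q11 q9-y->q12 q10-x->q13 q10-y->q14 q11-x->q7 q11-y->q8 q12-x->q9 q12-y->q10 q13-x->q11 q13-y->q12 q14-x->q13 q14-y->q14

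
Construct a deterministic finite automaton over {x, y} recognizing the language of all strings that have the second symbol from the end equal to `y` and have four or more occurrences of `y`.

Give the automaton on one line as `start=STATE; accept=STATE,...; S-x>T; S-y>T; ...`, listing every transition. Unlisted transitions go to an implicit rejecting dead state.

Run two small machines in parallel and take their product. The first has 7 states tracking the last 2 symbols read; the second has 6 states tracking the count of `y`s, saturating at 5. A product state is a pair (one from each), accepting exactly when both do. After merging equivalent states the machine shrinks.
8 states suffice.
        x   y  
>  q0   q0  q1 
   q1   q1  q2 
   q2   q2  q3 
   q3   q4  q5 
   q4   q4  q6 
 * q5   q7  q5 
   q6   q7  q5 
 * q7   q4  q6 
(> = start, * = accepting)

start=q0; accept=q5,q7; q0-x>q0; q0-y>q1; q1-x>q1; q1-y>q2; q2-x>q2; q2-y>q3; q3-x>q4; q3-y>q5; q4-x>q4; q4-y>q6; q5-x>q7; q5-y>q5; q6-x>q7; q6-y>q5; q7-x>q4; q7-y>q6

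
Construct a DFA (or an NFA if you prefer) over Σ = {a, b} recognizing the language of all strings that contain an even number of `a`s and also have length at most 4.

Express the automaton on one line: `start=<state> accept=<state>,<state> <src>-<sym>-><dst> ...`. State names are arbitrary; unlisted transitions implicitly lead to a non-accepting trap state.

start=S0 accept=S0,S2,S3,S6,S7 S0-a->S1 S0-b->S2 S1-a->S3 S1-b->S4 S2-a->S4 S2-b->S3 S3-a->S5 S3-b->S6 S4-a->S6 S4-b->S5 S5-a->S7 S5-b->S8 S6-a->S8 S6-b->S7 S7-a->S8 S7-b->S8 S8-a->S8 S8-b->S8

Handle the two conditions separately and then intersect. One (2 states) tracks the count of `a`s modulo 2; the other (6 states) tracks the input length, saturating at 5. Each combined state is a pair, one component from each; accept when both components accept. Equivalent product states are then merged.
9 states suffice.
        a   b  
>* S0   S1  S2 
   S1   S3  S4 
 * S2   S4  S3 
 * S3   S5  S6 
   S4   S6  S5 
   S5   S7  S8 
 * S6   S8  S7 
 * S7   S8  S8 
   S8   S8  S8 
(> = start, * = accepting)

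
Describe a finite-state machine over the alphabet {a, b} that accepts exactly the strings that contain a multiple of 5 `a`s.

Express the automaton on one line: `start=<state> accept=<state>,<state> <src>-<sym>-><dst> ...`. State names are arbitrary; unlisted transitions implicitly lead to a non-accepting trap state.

start=q0 accept=q0 q0-a->q1 q0-b->q0 q1-a->q2 q1-b->q1 q2-a->q3 q2-b->q2 q3-a->q4 q3-b->q3 q4-a->q0 q4-b->q4

Keep the running count of `a`s modulo 5: each `a` advances along the cycle q0 → q1 → q2 → q3 → q4 → q0 while other symbols loop. Accept at q0.
With 5 states:
        a   b  
>* q0   q1  q0 
   q1   q2  q1 
   q2   q3  q2 
   q3   q4  q3 
   q4   q0  q4 
(> = start, * = accepting)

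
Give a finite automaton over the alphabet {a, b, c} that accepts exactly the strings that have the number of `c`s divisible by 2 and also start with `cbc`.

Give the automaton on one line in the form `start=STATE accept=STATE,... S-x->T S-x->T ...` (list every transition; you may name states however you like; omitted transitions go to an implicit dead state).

start=s0 accept=s5 s0-a->s1 s0-b->s1 s0-c->s2 s1-a->s1 s1-b->s1 s1-c->s3 s2-a->s3 s2-b->s4 s2-c->s1 s3-a->s3 s3-b->s3 s3-c->s1 s4-a->s3 s4-b->s3 s4-c->s5 s5-a->s5 s5-b->s5 s5-c->s6 s6-a->s6 s6-b->s6 s6-c->s5

Handle the two conditions separately and then intersect. One (2 states) tracks the count of `c`s modulo 2; the other (5 states) tracks whether the input so far still matches the prefix `cbc`. Each combined state is a pair, one component from each; accept when both components accept.
With 7 states:
        a   b   c  
>  s0   s1  s1  s2 
   s1   s1  s1  s3 
   s2   s3  s4  s1 
   s3   s3  s3  s1 
   s4   s3  s3  s5 
 * s5   s5  s5  s6 
   s6   s6  s6  s5 
(> = start, * = accepting)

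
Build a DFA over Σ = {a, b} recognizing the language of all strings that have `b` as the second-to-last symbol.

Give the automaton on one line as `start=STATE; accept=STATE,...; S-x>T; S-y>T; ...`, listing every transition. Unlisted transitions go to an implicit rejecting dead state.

start=q0; accept=q5,q6; q0-a>q1; q0-b>q2; q1-a>q3; q1-b>q4; q2-a>q5; q2-b>q6; q3-a>q3; q3-b>q4; q4-a>q5; q4-b>q6; q5-a>q3; q5-b>q4; q6-a>q5; q6-b>q6

Because acceptance depends on a position counted from the end, the machine has to buffer the most recent 2 symbols. Make each state the string of the last up-to-2 symbols read; on input `x` shift the window left and append `x`. Accept when the buffered window has length 2 and begins with `b`.
A 7-state machine:
        a   b  
>  q0   q1  q2 
   q1   q3  q4 
   q2   q5  q6 
   q3   q3  q4 
   q4   q5  q6 
 * q5   q3  q4 
 * q6   q5  q6 
(> = start, * = accepting)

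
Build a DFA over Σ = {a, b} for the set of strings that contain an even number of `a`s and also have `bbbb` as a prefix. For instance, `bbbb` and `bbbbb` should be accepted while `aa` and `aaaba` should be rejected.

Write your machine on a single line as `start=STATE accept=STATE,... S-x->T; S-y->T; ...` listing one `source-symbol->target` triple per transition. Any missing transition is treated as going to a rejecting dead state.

Run two small machines in parallel and take their product. The first has 2 states tracking the count of `a`s modulo 2; the second has 6 states tracking whether the input so far still matches the prefix `bbbb`. A product state is a pair (one from each), accepting exactly when both do. Minimizing collapses redundant product states.
With 7 states:
        a   b  
>  q0   q1  q2 
   q1   q1  q1 
   q2   q1  q3 
   q3   q1  q4 
   q4   q1  q5 
 * q5   q6  q5 
   q6   q5  q6 
(> = start, * = accepting)

start=q0; accept=q5; q0-a->q1; q0-b->q2; q1-a->q1; q1-b->q1; q2-a->q1; q2-b->q3; q3-a->q1; q3-b->q4; q4-a->q1; q4-b->q5; q5-a->q6; q5-b->q5; q6-a->q5; q6-b->q6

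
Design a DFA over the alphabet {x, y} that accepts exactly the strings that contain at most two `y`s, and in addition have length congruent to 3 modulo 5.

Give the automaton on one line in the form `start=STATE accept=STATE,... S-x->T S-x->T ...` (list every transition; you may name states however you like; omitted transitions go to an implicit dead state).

Build one automaton per condition and run them in lockstep. The first has 4 states tracking the count of `y`s, saturating at 3; the second has 5 states tracking the input length modulo 5. A product state is a pair (one from each), accepting exactly when both do.
With 20 states:
       x  y 
>  A   B  C 
   B   D  E 
   C   E  F 
   D   G  H 
   E   H  I 
   F   I  J 
 * G   K  L 
 * H   L  M 
 * I   M  N 
   J   N  N 
   K   A  O 
   L   O  P 
   M   P  Q 
   N   Q  Q 
   O   C  R 
   P   R  S 
   Q   S  S 
   R   F  T 
   S   T  T 
   T   J  J 
(> = start, * = accepting)

start=A accept=G,H,I A-x->B A-y->C B-x->D B-y->E C-x->E C-y->F D-x->G D-y->H E-x->H E-y->I F-x->I F-y->J G-x->K G-y->L H-x->L H-y->M I-x->M I-y->N J-x->N J-y->N K-x->A K-y->O L-x->O L-y->P M-x->P M-y->Q N-x->Q N-y->Q O-x->C O-y->R P-x->R P-y->S Q-x->S Q-y->S R-x->F R-y->T S-x->T S-y->T T-x->J T-y->J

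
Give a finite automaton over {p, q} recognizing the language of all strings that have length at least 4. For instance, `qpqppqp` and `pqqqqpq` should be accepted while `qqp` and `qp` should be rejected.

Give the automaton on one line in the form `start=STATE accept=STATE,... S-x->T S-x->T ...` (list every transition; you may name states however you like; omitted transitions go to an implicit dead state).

Count input length up to 5: every symbol moves from S0 toward S5, which means 'more than 4' and absorbs. Accept from {S4, S5}.
        p   q  
>  S0   S1  S1 
   S1   S2  S2 
   S2   S3  S3 
   S3   S4  S4 
 * S4   S5  S5 
 * S5   S5  S5 
(> = start, * = accepting)

start=S0 accept=S4,S5 S0-p->S1 S0-q->S1 S1-p->S2 S1-q->S2 S2-p->S3 S2-q->S3 S3-p->S4 S3-q->S4 S4-p->S5 S4-q->S5 S5-p->S5 S5-q->S5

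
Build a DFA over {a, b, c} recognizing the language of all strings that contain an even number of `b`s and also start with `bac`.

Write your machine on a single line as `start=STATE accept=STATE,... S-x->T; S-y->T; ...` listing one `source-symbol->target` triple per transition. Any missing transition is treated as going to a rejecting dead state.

start=q0; accept=q6; q0-a->q1; q0-b->q2; q0-c->q1; q1-a->q1; q1-b->q3; q1-c->q1; q2-a->q4; q2-b->q1; q2-c->q3; q3-a->q3; q3-b->q1; q3-c->q3; q4-a->q3; q4-b->q1; q4-c->q5; q5-a->q5; q5-b->q6; q5-c->q5; q6-a->q6; q6-b->q5; q6-c->q6

Build one automaton per condition and run them in lockstep. One (2 states) tracks the count of `b`s modulo 2; the other (5 states) tracks whether the input so far still matches the prefix `bac`. Each combined state is a pair, one component from each; accept when both components accept.
7 states suffice.
        a   b   c  
>  q0   q1  q2  q1 
   q1   q1  q3  q1 
   q2   q4  q1  q3 
   q3   q3  q1  q3 
   q4   q3  q1  q5 
   q5   q5  q6  q5 
 * q6   q6  q5  q6 
(> = start, * = accepting)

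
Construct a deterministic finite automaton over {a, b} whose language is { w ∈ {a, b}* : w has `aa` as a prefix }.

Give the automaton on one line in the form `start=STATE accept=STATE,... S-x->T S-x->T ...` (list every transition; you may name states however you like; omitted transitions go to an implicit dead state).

start=S0 accept=S2 S0-a->S1 S0-b->S3 S1-a->S2 S1-b->S3 S2-a->S2 S2-b->S2 S3-a->S3 S3-b->S3

Walk along `aa` while the input agrees: from S0 take `a` to S1, and so on. Any deviation drops to the rejecting sink S3. Once S2 is reached the prefix is confirmed and every continuation is accepted.
With 4 states:
        a   b  
>  S0   S1  S3 
   S1   S2  S3 
 * S2   S2  S2 
   S3   S3  S3 
(> = start, * = accepting)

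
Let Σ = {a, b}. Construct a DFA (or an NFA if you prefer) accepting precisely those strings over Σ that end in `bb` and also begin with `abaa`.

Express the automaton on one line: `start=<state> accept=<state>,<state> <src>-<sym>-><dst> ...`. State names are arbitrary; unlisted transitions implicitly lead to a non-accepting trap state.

start=q0 accept=q7 q0-a->q1 q0-b->q2 q1-a->q2 q1-b->q3 q2-a->q2 q2-b->q2 q3-a->q4 q3-b->q2 q4-a->q5 q4-b->q2 q5-a->q5 q5-b->q6 q6-a->q5 q6-b->q7 q7-a->q5 q7-b->q7

Run two small machines in parallel and take their product. The first has 3 states tracking how much of the suffix `bb` has currently been matched; the second has 6 states tracking whether the input so far still matches the prefix `abaa`. A product state is a pair (one from each), accepting exactly when both do. Equivalent product states are then merged.
An 8-state machine:
        a   b  
>  q0   q1  q2 
   q1   q2  q3 
   q2   q2  q2 
   q3   q4  q2 
   q4   q5  q2 
   q5   q5  q6 
   q6   q5  q7 
 * q7   q5  q7 
(> = start, * = accepting)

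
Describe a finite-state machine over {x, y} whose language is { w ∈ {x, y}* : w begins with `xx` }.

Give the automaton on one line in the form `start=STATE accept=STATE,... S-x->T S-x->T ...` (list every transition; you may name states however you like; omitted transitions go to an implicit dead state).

start=A accept=C A-x->B A-y->D B-x->C B-y->D C-x->C C-y->C D-x->D D-y->D

Walk along `xx` while the input agrees: from A take `x` to B, and so on. Any deviation drops to the rejecting sink D. Once C is reached the prefix is confirmed and every continuation is accepted.
4 states suffice.
       x  y 
>  A   B  D 
   B   C  D 
 * C   C  C 
   D   D  D 
(> = start, * = accepting)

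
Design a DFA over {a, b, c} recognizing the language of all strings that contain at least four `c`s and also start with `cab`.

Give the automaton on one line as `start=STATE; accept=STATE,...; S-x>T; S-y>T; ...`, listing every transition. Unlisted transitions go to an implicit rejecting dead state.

Run two small machines in parallel and take their product. One (6 states) tracks the count of `c`s, saturating at 5; the other (5 states) tracks whether the input so far still matches the prefix `cab`. Each combined state is a pair, one component from each; accept when both components accept. Minimizing collapses redundant product states.
        a   b   c  
>  s0   s1  s1  s2 
   s1   s1  s1  s1 
   s2   s3  s1  s1 
   s3   s1  s4  s1 
   s4   s4  s4  s5 
   s5   s5  s5  s6 
   s6   s6  s6  s7 
 * s7   s7  s7  s7 
(> = start, * = accepting)

start=s0; accept=s7; s0-a>s1; s0-b>s1; s0-c>s2; s1-a>s1; s1-b>s1; s1-c>s1; s2-a>s3; s2-b>s1; s2-c>s1; s3-a>s1; s3-b>s4; s3-c>s1; s4-a>s4; s4-b>s4; s4-c>s5; s5-a>s5; s5-b>s5; s5-c>s6; s6-a>s6; s6-b>s6; s6-c>s7; s7-a>s7; s7-b>s7; s7-c>s7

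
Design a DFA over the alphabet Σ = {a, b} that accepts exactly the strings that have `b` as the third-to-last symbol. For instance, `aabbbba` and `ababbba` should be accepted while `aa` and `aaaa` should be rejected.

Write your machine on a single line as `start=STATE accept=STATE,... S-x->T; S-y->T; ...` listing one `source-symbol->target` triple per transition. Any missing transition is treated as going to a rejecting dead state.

start=q0; accept=q11,q12,q13,q14; q0-a->q1; q0-b->q2; q1-a->q3; q1-b->q4; q2-a->q5; q2-b->q6; q3-a->q7; q3-b->q8; q4-a->q9; q4-b->q10; q5-a->q11; q5-b->q12; q6-a->q13; q6-b->q14; q7-a->q7; q7-b->q8; q8-a->q9; q8-b->q10; q9-a->q11; q9-b->q12; q10-a->q13; q10-b->q14; q11-a->q7; q11-b->q8; q12-a->q9; q12-b->q10; q13-a->q11; q13-b->q12; q14-a->q13; q14-b->q14

A DFA must remember the last 3 symbols (since which symbol is third-to-last isn't known until the input ends). Use one state per possible window of the last ≤3 symbols; accept from those whose window starts with `b`.
A 15-state machine:
          a    b  
>  q0     q1   q2 
   q1     q3   q4 
   q2     q5   q6 
   q3     q7   q8 
   q4     q9  q10 
   q5    q11  q12 
   q6    q13  q14 
   q7     q7   q8 
   q8     q9  q10 
   q9    q11  q12 
   q10   q13  q14 
 * q11    q7   q8 
 * q12    q9  q10 
 * q13   q11  q12 
 * q14   q13  q14 
(> = start, * = accepting)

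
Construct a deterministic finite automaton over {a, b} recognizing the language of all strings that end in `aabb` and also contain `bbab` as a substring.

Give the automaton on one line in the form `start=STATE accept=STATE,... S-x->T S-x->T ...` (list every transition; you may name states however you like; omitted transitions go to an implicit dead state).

Build one automaton per condition and run them in lockstep. The first has 5 states tracking how much of the suffix `aabb` has currently been matched; the second has 5 states tracking whether and how much of `bbab` has been seen. A product state is a pair (one from each), accepting exactly when both do.
13 states suffice.
          a    b  
>  q0     q1   q2 
   q1     q3   q2 
   q2     q1   q4 
   q3     q3   q5 
   q4     q6   q4 
   q5     q1   q7 
   q6     q3   q8 
   q7     q6   q4 
   q8     q9   q8 
   q9    q10   q8 
   q10   q10  q11 
   q11    q9  q12 
 * q12    q9   q8 
(> = start, * = accepting)

start=q0 accept=q12 q0-a->q1 q0-b->q2 q1-a->q3 q1-b->q2 q2-a->q1 q2-b->q4 q3-a->q3 q3-b->q5 q4-a->q6 q4-b->q4 q5-a->q1 q5-b->q7 q6-a->q3 q6-b->q8 q7-a->q6 q7-b->q4 q8-a->q9 q8-b->q8 q9-a->q10 q9-b->q8 q10-a->q10 q10-b->q11 q11-a->q9 q11-b->q12 q12-a->q9 q12-b->q8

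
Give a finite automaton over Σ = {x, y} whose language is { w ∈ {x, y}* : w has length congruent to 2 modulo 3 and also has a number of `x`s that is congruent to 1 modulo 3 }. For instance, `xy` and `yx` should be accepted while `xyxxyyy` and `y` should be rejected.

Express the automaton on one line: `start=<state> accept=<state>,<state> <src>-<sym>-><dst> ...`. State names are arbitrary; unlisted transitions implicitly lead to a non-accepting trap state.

Run two small machines in parallel and take their product. One (3 states) tracks the input length modulo 3; the other (3 states) tracks the count of `x`s modulo 3. Each combined state is a pair, one component from each; accept when both components accept.
A 9-state machine:
       x  y 
>  A   B  C 
   B   D  E 
   C   E  F 
   D   A  G 
 * E   G  H 
   F   H  A 
   G   C  I 
   H   I  B 
   I   F  D 
(> = start, * = accepting)

start=A accept=E A-x->B A-y->C B-x->D B-y->E C-x->E C-y->F D-x->A D-y->G E-x->G E-y->H F-x->H F-y->A G-x->C G-y->I H-x->I H-y->B I-x->F I-y->D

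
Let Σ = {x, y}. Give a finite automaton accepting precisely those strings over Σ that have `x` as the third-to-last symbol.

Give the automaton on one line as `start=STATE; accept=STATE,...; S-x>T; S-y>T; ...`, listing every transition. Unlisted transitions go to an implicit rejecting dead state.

A DFA must remember the last 3 symbols (since which symbol is third-to-last isn't known until the input ends). Use one state per possible window of the last ≤3 symbols; accept from those whose window starts with `x`.
With 15 states:
          x    y  
>  q0     q1   q2 
   q1     q3   q4 
   q2     q5   q6 
   q3     q7   q8 
   q4     q9  q10 
   q5    q11  q12 
   q6    q13  q14 
 * q7     q7   q8 
 * q8     q9  q10 
 * q9    q11  q12 
 * q10   q13  q14 
   q11    q7   q8 
   q12    q9  q10 
   q13   q11  q12 
   q14   q13  q14 
(> = start, * = accepting)

start=q0; accept=q7,q8,q9,q10; q0-x>q1; q0-y>q2; q1-x>q3; q1-y>q4; q2-x>q5; q2-y>q6; q3-x>q7; q3-y>q8; q4-x>q9; q4-y>q10; q5-x>q11; q5-y>q12; q6-x>q13; q6-y>q14; q7-x>q7; q7-y>q8; q8-x>q9; q8-y>q10; q9-x>q11; q9-y>q12; q10-x>q13; q10-y>q14; q11-x>q7; q11-y>q8; q12-x>q9; q12-y>q10; q13-x>q11; q13-y>q12; q14-x>q13; q14-y>q14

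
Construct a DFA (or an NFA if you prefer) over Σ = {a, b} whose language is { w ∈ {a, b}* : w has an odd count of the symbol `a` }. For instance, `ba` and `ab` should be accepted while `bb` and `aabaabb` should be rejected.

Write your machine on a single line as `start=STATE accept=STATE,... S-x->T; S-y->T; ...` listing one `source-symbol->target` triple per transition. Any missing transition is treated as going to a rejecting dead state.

start=S0; accept=S1; S0-a->S1; S0-b->S0; S1-a->S0; S1-b->S1

The only thing that matters is how many `a`s have appeared, reduced mod 2. Use one state per residue: S0 for 0, …, S1 for 1. Reading `a` moves to the next residue; anything else stays put. S1 is accepting.
        a   b  
>  S0   S1  S0 
 * S1   S0  S1 
(> = start, * = accepting)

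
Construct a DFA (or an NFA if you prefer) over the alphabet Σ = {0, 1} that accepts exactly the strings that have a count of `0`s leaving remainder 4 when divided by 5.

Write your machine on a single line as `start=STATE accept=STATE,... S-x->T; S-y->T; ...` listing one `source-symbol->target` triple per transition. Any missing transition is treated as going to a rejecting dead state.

Keep the running count of `0`s modulo 5: each `0` advances along the cycle s0 → s1 → s2 → s3 → s4 → s0 while other symbols loop. Accept at s4.
        0   1  
>  s0   s1  s0 
   s1   s2  s1 
   s2   s3  s2 
   s3   s4  s3 
 * s4   s0  s4 
(> = start, * = accepting)

start=s0; accept=s4; s0-0->s1; s0-1->s0; s1-0->s2; s1-1->s1; s2-0->s3; s2-1->s2; s3-0->s4; s3-1->s3; s4-0->s0; s4-1->s4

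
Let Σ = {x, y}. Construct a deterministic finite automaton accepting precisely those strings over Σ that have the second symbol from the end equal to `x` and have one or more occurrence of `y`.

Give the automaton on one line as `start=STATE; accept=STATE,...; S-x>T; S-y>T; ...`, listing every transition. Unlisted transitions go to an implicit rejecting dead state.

Handle the two conditions separately and then intersect. The first has 7 states tracking the last 2 symbols read; the second has 3 states tracking the count of `y`s, saturating at 2. A product state is a pair (one from each), accepting exactly when both do. After merging equivalent states the machine shrinks.
       x  y 
>  A   B  C 
   B   B  D 
   C   E  C 
 * D   E  C 
   E   F  D 
 * F   F  D 
(> = start, * = accepting)

start=A; accept=D,F; A-x>B; A-y>C; B-x>B; B-y>D; C-x>E; C-y>C; D-x>E; D-y>C; E-x>F; E-y>D; F-x>F; F-y>D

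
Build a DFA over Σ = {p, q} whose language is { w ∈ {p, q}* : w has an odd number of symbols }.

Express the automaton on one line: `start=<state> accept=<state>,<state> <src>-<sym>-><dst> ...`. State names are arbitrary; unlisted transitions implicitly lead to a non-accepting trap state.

start=A accept=B A-p->B A-q->B B-p->A B-q->A

Only the length mod 2 matters, so use a 2-cycle: from any state, every input symbol moves to the next state, wrapping B back to A. Mark B accepting.
       p  q 
>  A   B  B 
 * B   A  A 
(> = start, * = accepting)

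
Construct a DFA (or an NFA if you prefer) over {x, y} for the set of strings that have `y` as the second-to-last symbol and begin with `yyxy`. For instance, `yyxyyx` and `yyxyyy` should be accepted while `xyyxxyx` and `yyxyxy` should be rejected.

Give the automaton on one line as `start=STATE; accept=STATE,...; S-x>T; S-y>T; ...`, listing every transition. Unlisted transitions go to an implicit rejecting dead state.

Build one automaton per condition and run them in lockstep. One (7 states) tracks the last 2 symbols read; the other (6 states) tracks whether the input so far still matches the prefix `yyxy`. Each combined state is a pair, one component from each; accept when both components accept. After merging equivalent states the machine shrinks.
9 states suffice.
        x   y  
>  q0   q1  q2 
   q1   q1  q1 
   q2   q1  q3 
   q3   q4  q1 
   q4   q1  q5 
   q5   q6  q7 
 * q6   q8  q5 
 * q7   q6  q7 
   q8   q8  q5 
(> = start, * = accepting)

start=q0; accept=q6,q7; q0-x>q1; q0-y>q2; q1-x>q1; q1-y>q1; q2-x>q1; q2-y>q3; q3-x>q4; q3-y>q1; q4-x>q1; q4-y>q5; q5-x>q6; q5-y>q7; q6-x>q8; q6-y>q5; q7-x>q6; q7-y>q7; q8-x>q8; q8-y>q5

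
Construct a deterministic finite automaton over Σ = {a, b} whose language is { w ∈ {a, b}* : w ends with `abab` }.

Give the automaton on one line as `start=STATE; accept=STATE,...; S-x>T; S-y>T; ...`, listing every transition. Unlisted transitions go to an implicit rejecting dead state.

start=s0; accept=s4; s0-a>s1; s0-b>s0; s1-a>s1; s1-b>s2; s2-a>s3; s2-b>s0; s3-a>s1; s3-b>s4; s4-a>s3; s4-b>s0

Let each state record the length of the longest suffix of the input read so far that is also a prefix of `abab`. s1 means the last symbol is `a`; s2 means the last 2 symbols are `ab`; s3 means the last 3 symbols are `aba`; s4 means the last 4 symbols are `abab`. Accept only at s4, where the string currently ends in `abab`.
With 5 states:
        a   b  
>  s0   s1  s0 
   s1   s1  s2 
   s2   s3  s0 
   s3   s1  s4 
 * s4   s3  s0 
(> = start, * = accepting)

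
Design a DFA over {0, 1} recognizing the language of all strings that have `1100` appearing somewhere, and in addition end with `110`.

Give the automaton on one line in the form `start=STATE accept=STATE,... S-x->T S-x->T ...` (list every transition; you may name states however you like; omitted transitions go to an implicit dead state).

start=A accept=H A-0->A A-1->B B-0->A B-1->C C-0->D C-1->C D-0->E D-1->B E-0->E E-1->F F-0->E F-1->G G-0->H G-1->G H-0->E H-1->F

Run two small machines in parallel and take their product. The first has 5 states tracking whether and how much of `1100` has been seen; the second has 4 states tracking how much of the suffix `110` has currently been matched. A product state is a pair (one from each), accepting exactly when both do.
With 8 states:
       0  1 
>  A   A  B 
   B   A  C 
   C   D  C 
   D   E  B 
   E   E  F 
   F   E  G 
   G   H  G 
 * H   E  F 
(> = start, * = accepting)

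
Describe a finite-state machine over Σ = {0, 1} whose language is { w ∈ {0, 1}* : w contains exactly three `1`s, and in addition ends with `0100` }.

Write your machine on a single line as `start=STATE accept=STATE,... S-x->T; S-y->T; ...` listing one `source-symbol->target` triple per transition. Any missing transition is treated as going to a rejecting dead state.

Build one automaton per condition and run them in lockstep. The first has 5 states tracking the count of `1`s, saturating at 4; the second has 5 states tracking how much of the suffix `0100` has currently been matched. A product state is a pair (one from each), accepting exactly when both do. After merging equivalent states the machine shrinks.
8 states suffice.
        0   1  
>  q0   q0  q1 
   q1   q1  q2 
   q2   q3  q4 
   q3   q3  q5 
   q4   q4  q4 
   q5   q6  q4 
   q6   q7  q4 
 * q7   q4  q4 
(> = start, * = accepting)

start=q0; accept=q7; q0-0->q0; q0-1->q1; q1-0->q1; q1-1->q2; q2-0->q3; q2-1->q4; q3-0->q3; q3-1->q5; q4-0->q4; q4-1->q4; q5-0->q6; q5-1->q4; q6-0->q7; q6-1->q4; q7-0->q4; q7-1->q4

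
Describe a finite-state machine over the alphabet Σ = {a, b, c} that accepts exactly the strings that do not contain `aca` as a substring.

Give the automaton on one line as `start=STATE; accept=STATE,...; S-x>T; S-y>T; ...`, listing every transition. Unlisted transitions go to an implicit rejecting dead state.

start=s0; accept=s0,s1,s2; s0-a>s1; s0-b>s0; s0-c>s0; s1-a>s1; s1-b>s0; s1-c>s2; s2-a>s3; s2-b>s0; s2-c>s0; s3-a>s3; s3-b>s3; s3-c>s3

Track partial matches of the forbidden pattern `aca`. State s3 is a dead state reached once `aca` has occurred; every other state accepts. s0 means no part of `aca` is currently matched.
        a   b   c  
>* s0   s1  s0  s0 
 * s1   s1  s0  s2 
 * s2   s3  s0  s0 
   s3   s3  s3  s3 
(> = start, * = accepting)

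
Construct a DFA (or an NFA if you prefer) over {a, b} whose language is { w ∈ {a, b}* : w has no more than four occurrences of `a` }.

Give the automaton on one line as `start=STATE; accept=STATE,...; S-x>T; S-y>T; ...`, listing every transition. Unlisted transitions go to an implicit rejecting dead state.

Only the number of `a`s matters, and only up to 5. Make a chain S0 → S1 → S2 → S3 → S4 → S5 advanced by each `a` (with S5 absorbing); every other symbol self-loops. The accepting set is {S0, S1, S2, S3, S4}.
With 6 states:
        a   b  
>* S0   S1  S0 
 * S1   S2  S1 
 * S2   S3  S2 
 * S3   S4  S3 
 * S4   S5  S4 
   S5   S5  S5 
(> = start, * = accepting)

start=S0; accept=S0,S1,S2,S3,S4; S0-a>S1; S0-b>S0; S1-a>S2; S1-b>S1; S2-a>S3; S2-b>S2; S3-a>S4; S3-b>S3; S4-a>S5; S4-b>S4; S5-a>S5; S5-b>S5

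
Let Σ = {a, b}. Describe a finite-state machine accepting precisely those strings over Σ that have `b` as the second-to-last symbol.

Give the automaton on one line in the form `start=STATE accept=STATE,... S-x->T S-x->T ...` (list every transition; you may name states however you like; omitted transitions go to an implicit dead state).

A DFA must remember the last 2 symbols (since which symbol is second-to-last isn't known until the input ends). Use one state per possible window of the last ≤2 symbols; accept from those whose window starts with `b`.
With 7 states:
        a   b  
>  q0   q1  q2 
   q1   q3  q4 
   q2   q5  q6 
   q3   q3  q4 
   q4   q5  q6 
 * q5   q3  q4 
 * q6   q5  q6 
(> = start, * = accepting)

start=q0 accept=q5,q6 q0-a->q1 q0-b->q2 q1-a->q3 q1-b->q4 q2-a->q5 q2-b->q6 q3-a->q3 q3-b->q4 q4-a->q5 q4-b->q6 q5-a->q3 q5-b->q4 q6-a->q5 q6-b->q6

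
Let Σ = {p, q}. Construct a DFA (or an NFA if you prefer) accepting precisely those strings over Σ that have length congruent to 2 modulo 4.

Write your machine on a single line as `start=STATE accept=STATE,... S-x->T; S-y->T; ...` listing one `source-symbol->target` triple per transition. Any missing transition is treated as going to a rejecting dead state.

Count input length modulo 4: every symbol advances one step around the cycle s0 → s1 → s2 → s3 → s0. Accept at s2.
With 4 states:
        p   q  
>  s0   s1  s1 
   s1   s2  s2 
 * s2   s3  s3 
   s3   s0  s0 
(> = start, * = accepting)

start=s0; accept=s2; s0-p->s1; s0-q->s1; s1-p->s2; s1-q->s2; s2-p->s3; s2-q->s3; s3-p->s0; s3-q->s0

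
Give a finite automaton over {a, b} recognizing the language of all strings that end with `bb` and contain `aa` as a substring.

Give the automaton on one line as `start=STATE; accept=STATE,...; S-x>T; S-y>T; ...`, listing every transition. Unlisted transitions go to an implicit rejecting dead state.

start=s0; accept=s4; s0-a>s1; s0-b>s0; s1-a>s2; s1-b>s0; s2-a>s2; s2-b>s3; s3-a>s2; s3-b>s4; s4-a>s2; s4-b>s4

Run two small machines in parallel and take their product. One (3 states) tracks how much of the suffix `bb` has currently been matched; the other (3 states) tracks whether and how much of `aa` has been seen. Each combined state is a pair, one component from each; accept when both components accept. After merging equivalent states the machine shrinks.
With 5 states:
        a   b  
>  s0   s1  s0 
   s1   s2  s0 
   s2   s2  s3 
   s3   s2  s4 
 * s4   s2  s4 
(> = start, * = accepting)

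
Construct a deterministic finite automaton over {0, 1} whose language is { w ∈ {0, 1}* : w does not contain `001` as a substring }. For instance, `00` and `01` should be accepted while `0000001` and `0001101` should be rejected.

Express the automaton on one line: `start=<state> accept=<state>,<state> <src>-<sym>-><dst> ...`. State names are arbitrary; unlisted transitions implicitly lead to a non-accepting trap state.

start=q0 accept=q0,q1,q2 q0-0->q1 q0-1->q0 q1-0->q2 q1-1->q0 q2-0->q2 q2-1->q3 q3-0->q3 q3-1->q3

This is the complement of 'contains `001`'. Use the same substring-matching states — q0 through q3 holding how much of `001` has just been matched — but flip the accepting set: everything except the trap q3 accepts.
With 4 states:
        0   1  
>* q0   q1  q0 
 * q1   q2  q0 
 * q2   q2  q3 
   q3   q3  q3 
(> = start, * = accepting)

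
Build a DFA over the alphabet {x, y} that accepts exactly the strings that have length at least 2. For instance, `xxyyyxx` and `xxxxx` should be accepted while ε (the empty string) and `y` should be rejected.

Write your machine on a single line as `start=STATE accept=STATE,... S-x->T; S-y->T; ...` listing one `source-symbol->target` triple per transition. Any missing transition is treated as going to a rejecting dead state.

start=S0; accept=S2,S3; S0-x->S1; S0-y->S1; S1-x->S2; S1-y->S2; S2-x->S3; S2-y->S3; S3-x->S3; S3-y->S3

We only need to distinguish lengths 0, 1, …, 2, and '>2'. Chain S0 → S1 → S2 → S3 on every symbol, with S3 looping. Accepting states: {S2, S3}.
4 states suffice.
        x   y  
>  S0   S1  S1 
   S1   S2  S2 
 * S2   S3  S3 
 * S3   S3  S3 
(> = start, * = accepting)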